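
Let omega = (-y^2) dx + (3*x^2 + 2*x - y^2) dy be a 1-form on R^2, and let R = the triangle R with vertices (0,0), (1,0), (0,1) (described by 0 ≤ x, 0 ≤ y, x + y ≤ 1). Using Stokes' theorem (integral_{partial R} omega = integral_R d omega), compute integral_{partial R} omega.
integral_(partial R) omega = 7/3

Stokes: integral_partial_R omega = integral_R d omega with d omega = (∂Q/∂x - ∂P/∂y) dx ∧ dy.
  ∂Q/∂x = 6*x + 2
  ∂P/∂y = -2*y
  integrand = ∂Q/∂x - ∂P/∂y = 6*x + 2*y + 2.
Integrating over R: integral_0^1 integral_0^{1-x} (6*x + 2*y + 2) dy dx = 7/3.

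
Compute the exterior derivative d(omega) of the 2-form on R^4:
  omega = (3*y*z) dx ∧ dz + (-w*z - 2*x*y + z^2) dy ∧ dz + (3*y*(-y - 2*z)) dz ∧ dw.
d(omega) = (-2*y - 3*z) dx ∧ dy ∧ dz + (-6*y - 7*z) dy ∧ dz ∧ dw

For a 2-form omega = sum_{i<j} g_{ij} dx_i ∧ dx_j, the exterior derivative is
  d(omega) = sum_{i<j} d(g_{ij}) ∧ dx_i ∧ dx_j = sum_{i<j, k} (∂g_{ij}/∂x_k) dx_k ∧ dx_i ∧ dx_j.
Expand each term, using dx_k ∧ dx_i ∧ dx_j = sgn(permutation) dx_{(a)} ∧ dx_{(b)} ∧ dx_{(c)} with (a < b < c) sorted:
  d(3*y*z) includes (∂/∂y)(3*y*z) dy = (3*z) dy, which multiplied by dx ∧ dz gives (-3*z) dx ∧ dy ∧ dz
  d(-w*z - 2*x*y + z^2) includes (∂/∂x)(-w*z - 2*x*y + z^2) dx = (-2*y) dx, which multiplied by dy ∧ dz gives (-2*y) dx ∧ dy ∧ dz
  d(-w*z - 2*x*y + z^2) includes (∂/∂w)(-w*z - 2*x*y + z^2) dw = (-z) dw, which multiplied by dy ∧ dz gives (-z) dy ∧ dz ∧ dw
  d(3*y*(-y - 2*z)) includes (∂/∂y)(3*y*(-y - 2*z)) dy = (-6*y - 6*z) dy, which multiplied by dz ∧ dw gives (-6*y - 6*z) dy ∧ dz ∧ dw
Collecting like 3-forms: d(omega) = (-2*y - 3*z) dx ∧ dy ∧ dz + (-6*y - 7*z) dy ∧ dz ∧ dw.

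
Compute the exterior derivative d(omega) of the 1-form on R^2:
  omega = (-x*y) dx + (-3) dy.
d(omega) = (x) dx ∧ dy

For a 1-form omega = sum_i f_i dx_i, the exterior derivative is
  d(omega) = sum_{i < j} (∂f_j/∂x_i - ∂f_i/∂x_j) dx_i ∧ dx_j.
  coefficient of dx ∧ dy: ∂f_2/∂x - ∂f_1/∂y = ∂(-3)/∂x - ∂(-x*y)/∂y = x
Assembling: d(omega) = (x) dx ∧ dy.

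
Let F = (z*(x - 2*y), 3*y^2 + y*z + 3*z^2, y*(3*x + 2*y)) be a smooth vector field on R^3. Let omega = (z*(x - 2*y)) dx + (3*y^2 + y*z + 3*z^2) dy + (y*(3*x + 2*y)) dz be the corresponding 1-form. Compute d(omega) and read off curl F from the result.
d(omega) = (3*x + 3*y - 6*z) dy ∧ dz + (x - 5*y) dz ∧ dx + (2*z) dx ∧ dy; curl F = (3*x + 3*y - 6*z, x - 5*y, 2*z)

d omega = sum_{i<j} (∂f_j/∂x_i - ∂f_i/∂x_j) dx_i ∧ dx_j. Under the identification (dy ∧ dz, dz ∧ dx, dx ∧ dy) ↔ (e_x, e_y, e_z), the coefficients are exactly the components of curl F. Compute:
  ∂R/∂y - ∂Q/∂z = (3*x + 4*y) - (y + 6*z) = 3*x + 3*y - 6*z
  ∂P/∂z - ∂R/∂x = (x - 2*y) - (3*y) = x - 5*y
  ∂Q/∂x - ∂P/∂y = (0) - (-2*z) = 2*z.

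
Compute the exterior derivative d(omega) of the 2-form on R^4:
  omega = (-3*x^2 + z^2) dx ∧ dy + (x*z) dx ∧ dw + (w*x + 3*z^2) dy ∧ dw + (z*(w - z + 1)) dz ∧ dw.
d(omega) = (2*z) dx ∧ dy ∧ dz + (-x) dx ∧ dz ∧ dw + (w) dx ∧ dy ∧ dw + (-6*z) dy ∧ dz ∧ dw

For a 2-form omega = sum_{i<j} g_{ij} dx_i ∧ dx_j, the exterior derivative is
  d(omega) = sum_{i<j} d(g_{ij}) ∧ dx_i ∧ dx_j = sum_{i<j, k} (∂g_{ij}/∂x_k) dx_k ∧ dx_i ∧ dx_j.
Expand each term, using dx_k ∧ dx_i ∧ dx_j = sgn(permutation) dx_{(a)} ∧ dx_{(b)} ∧ dx_{(c)} with (a < b < c) sorted:
  d(-3*x^2 + z^2) includes (∂/∂z)(-3*x^2 + z^2) dz = (2*z) dz, which multiplied by dx ∧ dy gives (2*z) dx ∧ dy ∧ dz
  d(x*z) includes (∂/∂z)(x*z) dz = (x) dz, which multiplied by dx ∧ dw gives (-x) dx ∧ dz ∧ dw
  d(w*x + 3*z^2) includes (∂/∂x)(w*x + 3*z^2) dx = (w) dx, which multiplied by dy ∧ dw gives (w) dx ∧ dy ∧ dw
  d(w*x + 3*z^2) includes (∂/∂z)(w*x + 3*z^2) dz = (6*z) dz, which multiplied by dy ∧ dw gives (-6*z) dy ∧ dz ∧ dw
Collecting like 3-forms: d(omega) = (2*z) dx ∧ dy ∧ dz + (-x) dx ∧ dz ∧ dw + (w) dx ∧ dy ∧ dw + (-6*z) dy ∧ dz ∧ dw.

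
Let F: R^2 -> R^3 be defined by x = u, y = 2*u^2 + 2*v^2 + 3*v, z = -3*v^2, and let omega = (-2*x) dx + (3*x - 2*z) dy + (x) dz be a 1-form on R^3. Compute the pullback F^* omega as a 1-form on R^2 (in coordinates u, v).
F^* omega = (2*u*(6*u + 12*v^2 - 1)) du + (6*u*v + 9*u + 24*v^3 + 18*v^2) dv

Using F^*(f dg) = (f ∘ F) d(g ∘ F), substitute each coordinate x_i by F_i(u, v) in f_i, and replace dx_i by d F_i = (∂F_i/∂u) du + (∂F_i/∂v) dv.
  For the x component: f_1(F) = -2*u; d F_1 = (1) du + (0) dv
  For the y component: f_2(F) = 3*u + 6*v^2; d F_2 = (4*u) du + (4*v + 3) dv
  For the z component: f_3(F) = u; d F_3 = (0) du + (-6*v) dv
Combining and collecting du, dv coefficients:
  coeff of du: 2*u*(6*u + 12*v^2 - 1)
  coeff of dv: 6*u*v + 9*u + 24*v^3 + 18*v^2
F^* omega = (2*u*(6*u + 12*v^2 - 1)) du + (6*u*v + 9*u + 24*v^3 + 18*v^2) dv.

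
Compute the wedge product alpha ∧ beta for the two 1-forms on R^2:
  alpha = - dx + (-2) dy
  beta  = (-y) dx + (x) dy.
alpha ∧ beta = (-x - 2*y) dx ∧ dy

Distribute the wedge, using dx_i ∧ dx_j = -dx_j ∧ dx_i and dx_i ∧ dx_i = 0. For each pair (i, j) with i < j, the coefficient of dx_i ∧ dx_j in alpha ∧ beta is (alpha_i * beta_j - alpha_j * beta_i). Collecting: alpha ∧ beta = (-x - 2*y) dx ∧ dy.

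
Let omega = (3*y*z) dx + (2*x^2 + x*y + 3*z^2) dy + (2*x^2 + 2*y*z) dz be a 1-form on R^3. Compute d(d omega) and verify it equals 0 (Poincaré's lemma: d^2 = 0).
d(d omega) = 0

Step 1: d omega = sum_{i<j} (∂f_j/∂x_i - ∂f_i/∂x_j) dx_i ∧ dx_j:
  coeff of dx ∧ dy: 4*x + y - 3*z
  coeff of dx ∧ dz: 4*x - 3*y
  coeff of dy ∧ dz: -4*z
Step 2: Apply d again to each 2-form coefficient. The only possible 3-form in R^3 is dx ∧ dy ∧ dz, with coefficient
  ∂(coeff of dy∧dz)/∂x - ∂(coeff of dx∧dz)/∂y + ∂(coeff of dx∧dy)/∂z
  = ∂/∂x (-4*z) - ∂/∂y (4*x - 3*y) + ∂/∂z (4*x + y - 3*z).
Each of these terms simplifies to sums of mixed partials that cancel in pairs. The result is 0 (by equality of mixed partials for smooth functions — Schwarz / Clairaut).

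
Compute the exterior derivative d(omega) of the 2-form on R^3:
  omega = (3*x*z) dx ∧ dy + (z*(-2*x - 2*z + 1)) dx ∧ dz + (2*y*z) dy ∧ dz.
d(omega) = (3*x) dx ∧ dy ∧ dz

For a 2-form omega = sum_{i<j} g_{ij} dx_i ∧ dx_j, the exterior derivative is
  d(omega) = sum_{i<j} d(g_{ij}) ∧ dx_i ∧ dx_j = sum_{i<j, k} (∂g_{ij}/∂x_k) dx_k ∧ dx_i ∧ dx_j.
Expand each term, using dx_k ∧ dx_i ∧ dx_j = sgn(permutation) dx_{(a)} ∧ dx_{(b)} ∧ dx_{(c)} with (a < b < c) sorted:
  d(3*x*z) includes (∂/∂z)(3*x*z) dz = (3*x) dz, which multiplied by dx ∧ dy gives (3*x) dx ∧ dy ∧ dz
Collecting like 3-forms: d(omega) = (3*x) dx ∧ dy ∧ dz.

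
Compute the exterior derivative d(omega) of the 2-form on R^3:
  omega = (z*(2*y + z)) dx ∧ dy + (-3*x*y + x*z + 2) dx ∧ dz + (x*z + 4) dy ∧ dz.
d(omega) = (3*x + 2*y + 3*z) dx ∧ dy ∧ dz

For a 2-form omega = sum_{i<j} g_{ij} dx_i ∧ dx_j, the exterior derivative is
  d(omega) = sum_{i<j} d(g_{ij}) ∧ dx_i ∧ dx_j = sum_{i<j, k} (∂g_{ij}/∂x_k) dx_k ∧ dx_i ∧ dx_j.
Expand each term, using dx_k ∧ dx_i ∧ dx_j = sgn(permutation) dx_{(a)} ∧ dx_{(b)} ∧ dx_{(c)} with (a < b < c) sorted:
  d(z*(2*y + z)) includes (∂/∂z)(z*(2*y + z)) dz = (2*y + 2*z) dz, which multiplied by dx ∧ dy gives (2*y + 2*z) dx ∧ dy ∧ dz
  d(-3*x*y + x*z + 2) includes (∂/∂y)(-3*x*y + x*z + 2) dy = (-3*x) dy, which multiplied by dx ∧ dz gives (3*x) dx ∧ dy ∧ dz
  d(x*z + 4) includes (∂/∂x)(x*z + 4) dx = (z) dx, which multiplied by dy ∧ dz gives (z) dx ∧ dy ∧ dz
Collecting like 3-forms: d(omega) = (3*x + 2*y + 3*z) dx ∧ dy ∧ dz.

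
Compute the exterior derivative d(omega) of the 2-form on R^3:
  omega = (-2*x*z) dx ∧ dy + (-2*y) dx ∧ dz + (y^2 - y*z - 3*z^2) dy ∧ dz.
d(omega) = (2 - 2*x) dx ∧ dy ∧ dz

For a 2-form omega = sum_{i<j} g_{ij} dx_i ∧ dx_j, the exterior derivative is
  d(omega) = sum_{i<j} d(g_{ij}) ∧ dx_i ∧ dx_j = sum_{i<j, k} (∂g_{ij}/∂x_k) dx_k ∧ dx_i ∧ dx_j.
Expand each term, using dx_k ∧ dx_i ∧ dx_j = sgn(permutation) dx_{(a)} ∧ dx_{(b)} ∧ dx_{(c)} with (a < b < c) sorted:
  d(-2*x*z) includes (∂/∂z)(-2*x*z) dz = (-2*x) dz, which multiplied by dx ∧ dy gives (-2*x) dx ∧ dy ∧ dz
  d(-2*y) includes (∂/∂y)(-2*y) dy = (-2) dy, which multiplied by dx ∧ dz gives (2) dx ∧ dy ∧ dz
Collecting like 3-forms: d(omega) = (2 - 2*x) dx ∧ dy ∧ dz.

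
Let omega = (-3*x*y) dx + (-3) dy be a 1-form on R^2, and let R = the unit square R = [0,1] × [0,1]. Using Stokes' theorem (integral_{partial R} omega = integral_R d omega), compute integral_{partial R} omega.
integral_(partial R) omega = 3/2

Stokes: integral_partial_R omega = integral_R d omega with d omega = (∂Q/∂x - ∂P/∂y) dx ∧ dy.
  ∂Q/∂x = 0
  ∂P/∂y = -3*x
  integrand = ∂Q/∂x - ∂P/∂y = 3*x.
Integrating over R: integral_0^1 integral_0^1 (3*x) dx dy = 3/2.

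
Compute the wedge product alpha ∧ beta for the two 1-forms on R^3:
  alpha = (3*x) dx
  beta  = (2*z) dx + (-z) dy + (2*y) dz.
alpha ∧ beta = (-3*x*z) dx ∧ dy + (6*x*y) dx ∧ dz

Distribute the wedge, using dx_i ∧ dx_j = -dx_j ∧ dx_i and dx_i ∧ dx_i = 0. For each pair (i, j) with i < j, the coefficient of dx_i ∧ dx_j in alpha ∧ beta is (alpha_i * beta_j - alpha_j * beta_i). Collecting: alpha ∧ beta = (-3*x*z) dx ∧ dy + (6*x*y) dx ∧ dz.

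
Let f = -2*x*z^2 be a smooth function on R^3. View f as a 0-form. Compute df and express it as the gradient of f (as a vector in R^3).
df = (-2*z^2) dx + (0) dy + (-4*x*z) dz; grad f = (-2*z^2, 0, -4*x*z)

For a 0-form f, d f = (∂f/∂x) dx + (∂f/∂y) dy + (∂f/∂z) dz. The components of the vector representation are exactly the entries of grad f in Cartesian coordinates:
  ∂f/∂x = -2*z^2
  ∂f/∂y = 0
  ∂f/∂z = -4*x*z.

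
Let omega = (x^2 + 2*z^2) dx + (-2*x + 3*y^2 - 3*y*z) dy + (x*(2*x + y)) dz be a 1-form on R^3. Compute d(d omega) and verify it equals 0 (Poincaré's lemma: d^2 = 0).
d(d omega) = 0

Step 1: d omega = sum_{i<j} (∂f_j/∂x_i - ∂f_i/∂x_j) dx_i ∧ dx_j:
  coeff of dx ∧ dy: -2
  coeff of dx ∧ dz: 4*x + y - 4*z
  coeff of dy ∧ dz: x + 3*y
Step 2: Apply d again to each 2-form coefficient. The only possible 3-form in R^3 is dx ∧ dy ∧ dz, with coefficient
  ∂(coeff of dy∧dz)/∂x - ∂(coeff of dx∧dz)/∂y + ∂(coeff of dx∧dy)/∂z
  = ∂/∂x (x + 3*y) - ∂/∂y (4*x + y - 4*z) + ∂/∂z (-2).
Each of these terms simplifies to sums of mixed partials that cancel in pairs. The result is 0 (by equality of mixed partials for smooth functions — Schwarz / Clairaut).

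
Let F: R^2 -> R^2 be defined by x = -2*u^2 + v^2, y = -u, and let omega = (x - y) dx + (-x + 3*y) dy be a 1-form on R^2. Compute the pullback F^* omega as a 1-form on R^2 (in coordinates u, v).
F^* omega = (8*u^3 - 6*u^2 - 4*u*v^2 + 3*u + v^2) du + (2*v*(-2*u^2 + u + v^2)) dv

Using F^*(f dg) = (f ∘ F) d(g ∘ F), substitute each coordinate x_i by F_i(u, v) in f_i, and replace dx_i by d F_i = (∂F_i/∂u) du + (∂F_i/∂v) dv.
  For the x component: f_1(F) = -2*u^2 + u + v^2; d F_1 = (-4*u) du + (2*v) dv
  For the y component: f_2(F) = 2*u^2 - 3*u - v^2; d F_2 = (-1) du + (0) dv
Combining and collecting du, dv coefficients:
  coeff of du: 8*u^3 - 6*u^2 - 4*u*v^2 + 3*u + v^2
  coeff of dv: 2*v*(-2*u^2 + u + v^2)
F^* omega = (8*u^3 - 6*u^2 - 4*u*v^2 + 3*u + v^2) du + (2*v*(-2*u^2 + u + v^2)) dv.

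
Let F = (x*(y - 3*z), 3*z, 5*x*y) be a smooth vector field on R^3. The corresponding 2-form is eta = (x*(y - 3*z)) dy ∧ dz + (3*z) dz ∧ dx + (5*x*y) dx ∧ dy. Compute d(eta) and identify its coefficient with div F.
d(eta) = (y - 3*z) dx ∧ dy ∧ dz; div F = y - 3*z

For a 2-form in R^3 of the form above, applying d gives a 3-form with coefficient ∂P/∂x + ∂Q/∂y + ∂R/∂z:
  ∂P/∂x = y - 3*z
  ∂Q/∂y = 0
  ∂R/∂z = 0
Sum = y - 3*z, which is exactly div F.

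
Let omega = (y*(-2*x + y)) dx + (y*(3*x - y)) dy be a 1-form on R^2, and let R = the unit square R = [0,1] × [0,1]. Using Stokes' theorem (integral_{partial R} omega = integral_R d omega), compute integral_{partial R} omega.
integral_(partial R) omega = 3/2

Stokes: integral_partial_R omega = integral_R d omega with d omega = (∂Q/∂x - ∂P/∂y) dx ∧ dy.
  ∂Q/∂x = 3*y
  ∂P/∂y = -2*x + 2*y
  integrand = ∂Q/∂x - ∂P/∂y = 2*x + y.
Integrating over R: integral_0^1 integral_0^1 (2*x + y) dx dy = 3/2.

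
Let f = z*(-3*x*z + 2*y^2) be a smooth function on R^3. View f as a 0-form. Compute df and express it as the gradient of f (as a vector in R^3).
df = (-3*z^2) dx + (4*y*z) dy + (-6*x*z + 2*y^2) dz; grad f = (-3*z^2, 4*y*z, -6*x*z + 2*y^2)

For a 0-form f, d f = (∂f/∂x) dx + (∂f/∂y) dy + (∂f/∂z) dz. The components of the vector representation are exactly the entries of grad f in Cartesian coordinates:
  ∂f/∂x = -3*z^2
  ∂f/∂y = 4*y*z
  ∂f/∂z = -6*x*z + 2*y^2.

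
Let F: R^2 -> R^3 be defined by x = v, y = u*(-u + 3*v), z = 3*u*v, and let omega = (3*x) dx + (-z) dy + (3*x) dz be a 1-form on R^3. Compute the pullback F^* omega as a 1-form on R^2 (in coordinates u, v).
F^* omega = (3*v*(2*u^2 - 3*u*v + 3*v)) du + (3*v*(-3*u^2 + 3*u + 1)) dv

Using F^*(f dg) = (f ∘ F) d(g ∘ F), substitute each coordinate x_i by F_i(u, v) in f_i, and replace dx_i by d F_i = (∂F_i/∂u) du + (∂F_i/∂v) dv.
  For the x component: f_1(F) = 3*v; d F_1 = (0) du + (1) dv
  For the y component: f_2(F) = -3*u*v; d F_2 = (-2*u + 3*v) du + (3*u) dv
  For the z component: f_3(F) = 3*v; d F_3 = (3*v) du + (3*u) dv
Combining and collecting du, dv coefficients:
  coeff of du: 3*v*(2*u^2 - 3*u*v + 3*v)
  coeff of dv: 3*v*(-3*u^2 + 3*u + 1)
F^* omega = (3*v*(2*u^2 - 3*u*v + 3*v)) du + (3*v*(-3*u^2 + 3*u + 1)) dv.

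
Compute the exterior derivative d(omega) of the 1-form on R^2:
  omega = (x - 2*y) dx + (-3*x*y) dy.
d(omega) = (2 - 3*y) dx ∧ dy

For a 1-form omega = sum_i f_i dx_i, the exterior derivative is
  d(omega) = sum_{i < j} (∂f_j/∂x_i - ∂f_i/∂x_j) dx_i ∧ dx_j.
  coefficient of dx ∧ dy: ∂f_2/∂x - ∂f_1/∂y = ∂(-3*x*y)/∂x - ∂(x - 2*y)/∂y = 2 - 3*y
Assembling: d(omega) = (2 - 3*y) dx ∧ dy.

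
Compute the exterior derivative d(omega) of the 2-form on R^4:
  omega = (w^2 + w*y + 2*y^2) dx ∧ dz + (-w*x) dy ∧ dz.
d(omega) = (-2*w - 4*y) dx ∧ dy ∧ dz + (2*w + y) dx ∧ dz ∧ dw + (-x) dy ∧ dz ∧ dw

For a 2-form omega = sum_{i<j} g_{ij} dx_i ∧ dx_j, the exterior derivative is
  d(omega) = sum_{i<j} d(g_{ij}) ∧ dx_i ∧ dx_j = sum_{i<j, k} (∂g_{ij}/∂x_k) dx_k ∧ dx_i ∧ dx_j.
Expand each term, using dx_k ∧ dx_i ∧ dx_j = sgn(permutation) dx_{(a)} ∧ dx_{(b)} ∧ dx_{(c)} with (a < b < c) sorted:
  d(w^2 + w*y + 2*y^2) includes (∂/∂y)(w^2 + w*y + 2*y^2) dy = (w + 4*y) dy, which multiplied by dx ∧ dz gives (-w - 4*y) dx ∧ dy ∧ dz
  d(w^2 + w*y + 2*y^2) includes (∂/∂w)(w^2 + w*y + 2*y^2) dw = (2*w + y) dw, which multiplied by dx ∧ dz gives (2*w + y) dx ∧ dz ∧ dw
  d(-w*x) includes (∂/∂x)(-w*x) dx = (-w) dx, which multiplied by dy ∧ dz gives (-w) dx ∧ dy ∧ dz
  d(-w*x) includes (∂/∂w)(-w*x) dw = (-x) dw, which multiplied by dy ∧ dz gives (-x) dy ∧ dz ∧ dw
Collecting like 3-forms: d(omega) = (-2*w - 4*y) dx ∧ dy ∧ dz + (2*w + y) dx ∧ dz ∧ dw + (-x) dy ∧ dz ∧ dw.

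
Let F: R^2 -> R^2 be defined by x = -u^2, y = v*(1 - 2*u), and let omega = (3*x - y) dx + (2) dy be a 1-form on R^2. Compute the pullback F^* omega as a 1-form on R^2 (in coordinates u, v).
F^* omega = (6*u^3 - 4*u^2*v + 2*u*v - 4*v) du + (2 - 4*u) dv

Using F^*(f dg) = (f ∘ F) d(g ∘ F), substitute each coordinate x_i by F_i(u, v) in f_i, and replace dx_i by d F_i = (∂F_i/∂u) du + (∂F_i/∂v) dv.
  For the x component: f_1(F) = -3*u^2 + 2*u*v - v; d F_1 = (-2*u) du + (0) dv
  For the y component: f_2(F) = 2; d F_2 = (-2*v) du + (1 - 2*u) dv
Combining and collecting du, dv coefficients:
  coeff of du: 6*u^3 - 4*u^2*v + 2*u*v - 4*v
  coeff of dv: 2 - 4*u
F^* omega = (6*u^3 - 4*u^2*v + 2*u*v - 4*v) du + (2 - 4*u) dv.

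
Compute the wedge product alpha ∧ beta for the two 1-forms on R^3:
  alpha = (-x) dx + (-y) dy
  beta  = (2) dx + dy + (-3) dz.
alpha ∧ beta = (-x + 2*y) dx ∧ dy + (3*x) dx ∧ dz + (3*y) dy ∧ dz

Distribute the wedge, using dx_i ∧ dx_j = -dx_j ∧ dx_i and dx_i ∧ dx_i = 0. For each pair (i, j) with i < j, the coefficient of dx_i ∧ dx_j in alpha ∧ beta is (alpha_i * beta_j - alpha_j * beta_i). Collecting: alpha ∧ beta = (-x + 2*y) dx ∧ dy + (3*x) dx ∧ dz + (3*y) dy ∧ dz.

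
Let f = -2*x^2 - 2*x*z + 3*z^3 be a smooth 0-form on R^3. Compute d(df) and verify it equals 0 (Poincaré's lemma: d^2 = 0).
d(df) = 0

Step 1: df = sum_i (∂f/∂x_i) dx_i = (-4*x - 2*z) dx + (0) dy + (-2*x + 9*z^2) dz.
Step 2: Apply d again. Using the 1-form formula, the coefficient of dx ∧ dy in d(df) is ∂^2 f/∂x ∂y - ∂^2 f/∂y ∂x = (0) - (0) = 0 (equality of mixed partials for smooth f).
Similarly for dx ∧ dz and dy ∧ dz — all coefficients vanish. So d(df) = 0.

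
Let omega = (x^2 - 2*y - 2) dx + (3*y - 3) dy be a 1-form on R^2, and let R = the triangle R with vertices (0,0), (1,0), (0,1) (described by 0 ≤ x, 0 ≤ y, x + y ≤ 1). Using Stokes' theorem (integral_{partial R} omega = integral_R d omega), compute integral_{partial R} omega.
integral_(partial R) omega = 1

Stokes: integral_partial_R omega = integral_R d omega with d omega = (∂Q/∂x - ∂P/∂y) dx ∧ dy.
  ∂Q/∂x = 0
  ∂P/∂y = -2
  integrand = ∂Q/∂x - ∂P/∂y = 2.
Integrating over R: integral_0^1 integral_0^{1-x} (2) dy dx = 1.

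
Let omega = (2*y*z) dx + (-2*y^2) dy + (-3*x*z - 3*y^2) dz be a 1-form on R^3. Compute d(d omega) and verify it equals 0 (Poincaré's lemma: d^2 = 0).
d(d omega) = 0

Step 1: d omega = sum_{i<j} (∂f_j/∂x_i - ∂f_i/∂x_j) dx_i ∧ dx_j:
  coeff of dx ∧ dy: -2*z
  coeff of dx ∧ dz: -2*y - 3*z
  coeff of dy ∧ dz: -6*y
Step 2: Apply d again to each 2-form coefficient. The only possible 3-form in R^3 is dx ∧ dy ∧ dz, with coefficient
  ∂(coeff of dy∧dz)/∂x - ∂(coeff of dx∧dz)/∂y + ∂(coeff of dx∧dy)/∂z
  = ∂/∂x (-6*y) - ∂/∂y (-2*y - 3*z) + ∂/∂z (-2*z).
Each of these terms simplifies to sums of mixed partials that cancel in pairs. The result is 0 (by equality of mixed partials for smooth functions — Schwarz / Clairaut).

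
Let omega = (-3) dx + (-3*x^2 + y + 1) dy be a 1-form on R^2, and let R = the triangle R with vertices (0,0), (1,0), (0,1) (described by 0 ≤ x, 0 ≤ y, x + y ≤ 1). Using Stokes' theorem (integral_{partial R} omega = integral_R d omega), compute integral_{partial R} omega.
integral_(partial R) omega = -1

Stokes: integral_partial_R omega = integral_R d omega with d omega = (∂Q/∂x - ∂P/∂y) dx ∧ dy.
  ∂Q/∂x = -6*x
  ∂P/∂y = 0
  integrand = ∂Q/∂x - ∂P/∂y = -6*x.
Integrating over R: integral_0^1 integral_0^{1-x} (-6*x) dy dx = -1.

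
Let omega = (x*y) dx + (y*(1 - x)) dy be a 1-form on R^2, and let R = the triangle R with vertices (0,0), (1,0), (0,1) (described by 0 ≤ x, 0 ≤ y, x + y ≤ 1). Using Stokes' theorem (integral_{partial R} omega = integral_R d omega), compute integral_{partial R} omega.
integral_(partial R) omega = -1/3

Stokes: integral_partial_R omega = integral_R d omega with d omega = (∂Q/∂x - ∂P/∂y) dx ∧ dy.
  ∂Q/∂x = -y
  ∂P/∂y = x
  integrand = ∂Q/∂x - ∂P/∂y = -x - y.
Integrating over R: integral_0^1 integral_0^{1-x} (-x - y) dy dx = -1/3.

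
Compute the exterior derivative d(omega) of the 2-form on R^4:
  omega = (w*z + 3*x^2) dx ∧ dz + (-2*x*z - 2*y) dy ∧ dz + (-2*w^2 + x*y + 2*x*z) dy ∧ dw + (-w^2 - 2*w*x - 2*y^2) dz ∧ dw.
d(omega) = (-2*w + z) dx ∧ dz ∧ dw + (-2*z) dx ∧ dy ∧ dz + (y + 2*z) dx ∧ dy ∧ dw + (-2*x - 4*y) dy ∧ dz ∧ dw

For a 2-form omega = sum_{i<j} g_{ij} dx_i ∧ dx_j, the exterior derivative is
  d(omega) = sum_{i<j} d(g_{ij}) ∧ dx_i ∧ dx_j = sum_{i<j, k} (∂g_{ij}/∂x_k) dx_k ∧ dx_i ∧ dx_j.
Expand each term, using dx_k ∧ dx_i ∧ dx_j = sgn(permutation) dx_{(a)} ∧ dx_{(b)} ∧ dx_{(c)} with (a < b < c) sorted:
  d(w*z + 3*x^2) includes (∂/∂w)(w*z + 3*x^2) dw = (z) dw, which multiplied by dx ∧ dz gives (z) dx ∧ dz ∧ dw
  d(-2*x*z - 2*y) includes (∂/∂x)(-2*x*z - 2*y) dx = (-2*z) dx, which multiplied by dy ∧ dz gives (-2*z) dx ∧ dy ∧ dz
  d(-2*w^2 + x*y + 2*x*z) includes (∂/∂x)(-2*w^2 + x*y + 2*x*z) dx = (y + 2*z) dx, which multiplied by dy ∧ dw gives (y + 2*z) dx ∧ dy ∧ dw
  d(-2*w^2 + x*y + 2*x*z) includes (∂/∂z)(-2*w^2 + x*y + 2*x*z) dz = (2*x) dz, which multiplied by dy ∧ dw gives (-2*x) dy ∧ dz ∧ dw
  d(-w^2 - 2*w*x - 2*y^2) includes (∂/∂x)(-w^2 - 2*w*x - 2*y^2) dx = (-2*w) dx, which multiplied by dz ∧ dw gives (-2*w) dx ∧ dz ∧ dw
  d(-w^2 - 2*w*x - 2*y^2) includes (∂/∂y)(-w^2 - 2*w*x - 2*y^2) dy = (-4*y) dy, which multiplied by dz ∧ dw gives (-4*y) dy ∧ dz ∧ dw
Collecting like 3-forms: d(omega) = (-2*w + z) dx ∧ dz ∧ dw + (-2*z) dx ∧ dy ∧ dz + (y + 2*z) dx ∧ dy ∧ dw + (-2*x - 4*y) dy ∧ dz ∧ dw.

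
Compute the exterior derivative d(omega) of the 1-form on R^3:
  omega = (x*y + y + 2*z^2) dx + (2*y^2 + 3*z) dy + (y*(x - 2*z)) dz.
d(omega) = (-x - 1) dx ∧ dy + (y - 4*z) dx ∧ dz + (x - 2*z - 3) dy ∧ dz

For a 1-form omega = sum_i f_i dx_i, the exterior derivative is
  d(omega) = sum_{i < j} (∂f_j/∂x_i - ∂f_i/∂x_j) dx_i ∧ dx_j.
  coefficient of dx ∧ dy: ∂f_2/∂x - ∂f_1/∂y = ∂(2*y^2 + 3*z)/∂x - ∂(x*y + y + 2*z^2)/∂y = -x - 1
  coefficient of dx ∧ dz: ∂f_3/∂x - ∂f_1/∂z = ∂(y*(x - 2*z))/∂x - ∂(x*y + y + 2*z^2)/∂z = y - 4*z
  coefficient of dy ∧ dz: ∂f_3/∂y - ∂f_2/∂z = ∂(y*(x - 2*z))/∂y - ∂(2*y^2 + 3*z)/∂z = x - 2*z - 3
Assembling: d(omega) = (-x - 1) dx ∧ dy + (y - 4*z) dx ∧ dz + (x - 2*z - 3) dy ∧ dz.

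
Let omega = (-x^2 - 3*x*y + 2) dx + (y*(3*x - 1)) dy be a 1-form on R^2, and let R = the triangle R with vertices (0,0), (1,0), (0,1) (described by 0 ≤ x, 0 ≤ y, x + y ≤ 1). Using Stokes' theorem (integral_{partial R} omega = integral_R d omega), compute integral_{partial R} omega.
integral_(partial R) omega = 1

Stokes: integral_partial_R omega = integral_R d omega with d omega = (∂Q/∂x - ∂P/∂y) dx ∧ dy.
  ∂Q/∂x = 3*y
  ∂P/∂y = -3*x
  integrand = ∂Q/∂x - ∂P/∂y = 3*x + 3*y.
Integrating over R: integral_0^1 integral_0^{1-x} (3*x + 3*y) dy dx = 1.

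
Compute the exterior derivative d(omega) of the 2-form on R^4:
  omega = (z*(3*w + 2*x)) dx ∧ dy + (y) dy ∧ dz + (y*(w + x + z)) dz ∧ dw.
d(omega) = (3*w + 2*x) dx ∧ dy ∧ dz + (3*z) dx ∧ dy ∧ dw + (y) dx ∧ dz ∧ dw + (w + x + z) dy ∧ dz ∧ dw

For a 2-form omega = sum_{i<j} g_{ij} dx_i ∧ dx_j, the exterior derivative is
  d(omega) = sum_{i<j} d(g_{ij}) ∧ dx_i ∧ dx_j = sum_{i<j, k} (∂g_{ij}/∂x_k) dx_k ∧ dx_i ∧ dx_j.
Expand each term, using dx_k ∧ dx_i ∧ dx_j = sgn(permutation) dx_{(a)} ∧ dx_{(b)} ∧ dx_{(c)} with (a < b < c) sorted:
  d(z*(3*w + 2*x)) includes (∂/∂z)(z*(3*w + 2*x)) dz = (3*w + 2*x) dz, which multiplied by dx ∧ dy gives (3*w + 2*x) dx ∧ dy ∧ dz
  d(z*(3*w + 2*x)) includes (∂/∂w)(z*(3*w + 2*x)) dw = (3*z) dw, which multiplied by dx ∧ dy gives (3*z) dx ∧ dy ∧ dw
  d(y*(w + x + z)) includes (∂/∂x)(y*(w + x + z)) dx = (y) dx, which multiplied by dz ∧ dw gives (y) dx ∧ dz ∧ dw
  d(y*(w + x + z)) includes (∂/∂y)(y*(w + x + z)) dy = (w + x + z) dy, which multiplied by dz ∧ dw gives (w + x + z) dy ∧ dz ∧ dw
Collecting like 3-forms: d(omega) = (3*w + 2*x) dx ∧ dy ∧ dz + (3*z) dx ∧ dy ∧ dw + (y) dx ∧ dz ∧ dw + (w + x + z) dy ∧ dz ∧ dw.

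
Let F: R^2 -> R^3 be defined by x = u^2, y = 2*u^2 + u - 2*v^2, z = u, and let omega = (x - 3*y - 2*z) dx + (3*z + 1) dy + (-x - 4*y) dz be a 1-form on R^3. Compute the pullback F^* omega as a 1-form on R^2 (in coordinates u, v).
F^* omega = (-10*u^3 - 7*u^2 + 12*u*v^2 + 3*u + 8*v^2 + 1) du + (4*v*(-3*u - 1)) dv

Using F^*(f dg) = (f ∘ F) d(g ∘ F), substitute each coordinate x_i by F_i(u, v) in f_i, and replace dx_i by d F_i = (∂F_i/∂u) du + (∂F_i/∂v) dv.
  For the x component: f_1(F) = -5*u^2 - 5*u + 6*v^2; d F_1 = (2*u) du + (0) dv
  For the y component: f_2(F) = 3*u + 1; d F_2 = (4*u + 1) du + (-4*v) dv
  For the z component: f_3(F) = -9*u^2 - 4*u + 8*v^2; d F_3 = (1) du + (0) dv
Combining and collecting du, dv coefficients:
  coeff of du: -10*u^3 - 7*u^2 + 12*u*v^2 + 3*u + 8*v^2 + 1
  coeff of dv: 4*v*(-3*u - 1)
F^* omega = (-10*u^3 - 7*u^2 + 12*u*v^2 + 3*u + 8*v^2 + 1) du + (4*v*(-3*u - 1)) dv.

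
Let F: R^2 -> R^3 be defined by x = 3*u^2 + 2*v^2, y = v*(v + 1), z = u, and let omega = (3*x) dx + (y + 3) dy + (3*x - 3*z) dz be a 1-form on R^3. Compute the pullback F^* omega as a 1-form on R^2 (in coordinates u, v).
F^* omega = (54*u^3 + 9*u^2 + 36*u*v^2 - 3*u + 6*v^2) du + (36*u^2*v + 26*v^3 + 3*v^2 + 7*v + 3) dv

Using F^*(f dg) = (f ∘ F) d(g ∘ F), substitute each coordinate x_i by F_i(u, v) in f_i, and replace dx_i by d F_i = (∂F_i/∂u) du + (∂F_i/∂v) dv.
  For the x component: f_1(F) = 9*u^2 + 6*v^2; d F_1 = (6*u) du + (4*v) dv
  For the y component: f_2(F) = v^2 + v + 3; d F_2 = (0) du + (2*v + 1) dv
  For the z component: f_3(F) = 9*u^2 - 3*u + 6*v^2; d F_3 = (1) du + (0) dv
Combining and collecting du, dv coefficients:
  coeff of du: 54*u^3 + 9*u^2 + 36*u*v^2 - 3*u + 6*v^2
  coeff of dv: 36*u^2*v + 26*v^3 + 3*v^2 + 7*v + 3
F^* omega = (54*u^3 + 9*u^2 + 36*u*v^2 - 3*u + 6*v^2) du + (36*u^2*v + 26*v^3 + 3*v^2 + 7*v + 3) dv.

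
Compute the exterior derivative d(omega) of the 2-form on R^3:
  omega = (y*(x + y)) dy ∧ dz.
d(omega) = (y) dx ∧ dy ∧ dz

For a 2-form omega = sum_{i<j} g_{ij} dx_i ∧ dx_j, the exterior derivative is
  d(omega) = sum_{i<j} d(g_{ij}) ∧ dx_i ∧ dx_j = sum_{i<j, k} (∂g_{ij}/∂x_k) dx_k ∧ dx_i ∧ dx_j.
Expand each term, using dx_k ∧ dx_i ∧ dx_j = sgn(permutation) dx_{(a)} ∧ dx_{(b)} ∧ dx_{(c)} with (a < b < c) sorted:
  d(y*(x + y)) includes (∂/∂x)(y*(x + y)) dx = (y) dx, which multiplied by dy ∧ dz gives (y) dx ∧ dy ∧ dz
Collecting like 3-forms: d(omega) = (y) dx ∧ dy ∧ dz.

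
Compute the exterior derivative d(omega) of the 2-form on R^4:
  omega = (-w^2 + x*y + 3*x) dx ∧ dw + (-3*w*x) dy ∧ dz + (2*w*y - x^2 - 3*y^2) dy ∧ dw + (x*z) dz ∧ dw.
d(omega) = (-3*x) dx ∧ dy ∧ dw + (-3*w) dx ∧ dy ∧ dz + (-3*x) dy ∧ dz ∧ dw + (z) dx ∧ dz ∧ dw

For a 2-form omega = sum_{i<j} g_{ij} dx_i ∧ dx_j, the exterior derivative is
  d(omega) = sum_{i<j} d(g_{ij}) ∧ dx_i ∧ dx_j = sum_{i<j, k} (∂g_{ij}/∂x_k) dx_k ∧ dx_i ∧ dx_j.
Expand each term, using dx_k ∧ dx_i ∧ dx_j = sgn(permutation) dx_{(a)} ∧ dx_{(b)} ∧ dx_{(c)} with (a < b < c) sorted:
  d(-w^2 + x*y + 3*x) includes (∂/∂y)(-w^2 + x*y + 3*x) dy = (x) dy, which multiplied by dx ∧ dw gives (-x) dx ∧ dy ∧ dw
  d(-3*w*x) includes (∂/∂x)(-3*w*x) dx = (-3*w) dx, which multiplied by dy ∧ dz gives (-3*w) dx ∧ dy ∧ dz
  d(-3*w*x) includes (∂/∂w)(-3*w*x) dw = (-3*x) dw, which multiplied by dy ∧ dz gives (-3*x) dy ∧ dz ∧ dw
  d(2*w*y - x^2 - 3*y^2) includes (∂/∂x)(2*w*y - x^2 - 3*y^2) dx = (-2*x) dx, which multiplied by dy ∧ dw gives (-2*x) dx ∧ dy ∧ dw
  d(x*z) includes (∂/∂x)(x*z) dx = (z) dx, which multiplied by dz ∧ dw gives (z) dx ∧ dz ∧ dw
Collecting like 3-forms: d(omega) = (-3*x) dx ∧ dy ∧ dw + (-3*w) dx ∧ dy ∧ dz + (-3*x) dy ∧ dz ∧ dw + (z) dx ∧ dz ∧ dw.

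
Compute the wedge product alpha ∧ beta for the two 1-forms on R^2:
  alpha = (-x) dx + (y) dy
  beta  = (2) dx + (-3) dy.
alpha ∧ beta = (3*x - 2*y) dx ∧ dy

Distribute the wedge, using dx_i ∧ dx_j = -dx_j ∧ dx_i and dx_i ∧ dx_i = 0. For each pair (i, j) with i < j, the coefficient of dx_i ∧ dx_j in alpha ∧ beta is (alpha_i * beta_j - alpha_j * beta_i). Collecting: alpha ∧ beta = (3*x - 2*y) dx ∧ dy.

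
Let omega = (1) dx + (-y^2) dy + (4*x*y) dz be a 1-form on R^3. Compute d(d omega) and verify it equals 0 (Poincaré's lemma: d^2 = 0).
d(d omega) = 0

Step 1: d omega = sum_{i<j} (∂f_j/∂x_i - ∂f_i/∂x_j) dx_i ∧ dx_j:
  coeff of dx ∧ dy: 0
  coeff of dx ∧ dz: 4*y
  coeff of dy ∧ dz: 4*x
Step 2: Apply d again to each 2-form coefficient. The only possible 3-form in R^3 is dx ∧ dy ∧ dz, with coefficient
  ∂(coeff of dy∧dz)/∂x - ∂(coeff of dx∧dz)/∂y + ∂(coeff of dx∧dy)/∂z
  = ∂/∂x (4*x) - ∂/∂y (4*y) + ∂/∂z (0).
Each of these terms simplifies to sums of mixed partials that cancel in pairs. The result is 0 (by equality of mixed partials for smooth functions — Schwarz / Clairaut).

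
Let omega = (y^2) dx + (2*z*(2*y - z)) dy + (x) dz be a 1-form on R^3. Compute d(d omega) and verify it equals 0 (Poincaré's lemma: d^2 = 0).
d(d omega) = 0

Step 1: d omega = sum_{i<j} (∂f_j/∂x_i - ∂f_i/∂x_j) dx_i ∧ dx_j:
  coeff of dx ∧ dy: -2*y
  coeff of dx ∧ dz: 1
  coeff of dy ∧ dz: -4*y + 4*z
Step 2: Apply d again to each 2-form coefficient. The only possible 3-form in R^3 is dx ∧ dy ∧ dz, with coefficient
  ∂(coeff of dy∧dz)/∂x - ∂(coeff of dx∧dz)/∂y + ∂(coeff of dx∧dy)/∂z
  = ∂/∂x (-4*y + 4*z) - ∂/∂y (1) + ∂/∂z (-2*y).
Each of these terms simplifies to sums of mixed partials that cancel in pairs. The result is 0 (by equality of mixed partials for smooth functions — Schwarz / Clairaut).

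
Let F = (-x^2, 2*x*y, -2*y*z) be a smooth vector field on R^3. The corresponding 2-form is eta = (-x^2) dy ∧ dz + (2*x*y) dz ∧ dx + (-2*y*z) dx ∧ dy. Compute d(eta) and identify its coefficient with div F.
d(eta) = (-2*y) dx ∧ dy ∧ dz; div F = -2*y

For a 2-form in R^3 of the form above, applying d gives a 3-form with coefficient ∂P/∂x + ∂Q/∂y + ∂R/∂z:
  ∂P/∂x = -2*x
  ∂Q/∂y = 2*x
  ∂R/∂z = -2*y
Sum = -2*y, which is exactly div F.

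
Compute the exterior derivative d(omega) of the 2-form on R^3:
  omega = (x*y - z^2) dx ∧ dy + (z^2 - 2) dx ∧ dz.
d(omega) = (-2*z) dx ∧ dy ∧ dz

For a 2-form omega = sum_{i<j} g_{ij} dx_i ∧ dx_j, the exterior derivative is
  d(omega) = sum_{i<j} d(g_{ij}) ∧ dx_i ∧ dx_j = sum_{i<j, k} (∂g_{ij}/∂x_k) dx_k ∧ dx_i ∧ dx_j.
Expand each term, using dx_k ∧ dx_i ∧ dx_j = sgn(permutation) dx_{(a)} ∧ dx_{(b)} ∧ dx_{(c)} with (a < b < c) sorted:
  d(x*y - z^2) includes (∂/∂z)(x*y - z^2) dz = (-2*z) dz, which multiplied by dx ∧ dy gives (-2*z) dx ∧ dy ∧ dz
Collecting like 3-forms: d(omega) = (-2*z) dx ∧ dy ∧ dz.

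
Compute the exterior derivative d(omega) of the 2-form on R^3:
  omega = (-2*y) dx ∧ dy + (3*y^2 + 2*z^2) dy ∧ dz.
d(omega) = 0

For a 2-form omega = sum_{i<j} g_{ij} dx_i ∧ dx_j, the exterior derivative is
  d(omega) = sum_{i<j} d(g_{ij}) ∧ dx_i ∧ dx_j = sum_{i<j, k} (∂g_{ij}/∂x_k) dx_k ∧ dx_i ∧ dx_j.
Expand each term, using dx_k ∧ dx_i ∧ dx_j = sgn(permutation) dx_{(a)} ∧ dx_{(b)} ∧ dx_{(c)} with (a < b < c) sorted:

Collecting like 3-forms: d(omega) = 0.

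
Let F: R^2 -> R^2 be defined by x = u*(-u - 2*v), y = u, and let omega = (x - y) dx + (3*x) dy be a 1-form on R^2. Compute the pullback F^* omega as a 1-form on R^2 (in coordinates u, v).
F^* omega = (u*(2*u^2 + 6*u*v - u + 4*v^2 - 4*v)) du + (2*u^2*(u + 2*v + 1)) dv

Using F^*(f dg) = (f ∘ F) d(g ∘ F), substitute each coordinate x_i by F_i(u, v) in f_i, and replace dx_i by d F_i = (∂F_i/∂u) du + (∂F_i/∂v) dv.
  For the x component: f_1(F) = u*(-u - 2*v - 1); d F_1 = (-2*u - 2*v) du + (-2*u) dv
  For the y component: f_2(F) = 3*u*(-u - 2*v); d F_2 = (1) du + (0) dv
Combining and collecting du, dv coefficients:
  coeff of du: u*(2*u^2 + 6*u*v - u + 4*v^2 - 4*v)
  coeff of dv: 2*u^2*(u + 2*v + 1)
F^* omega = (u*(2*u^2 + 6*u*v - u + 4*v^2 - 4*v)) du + (2*u^2*(u + 2*v + 1)) dv.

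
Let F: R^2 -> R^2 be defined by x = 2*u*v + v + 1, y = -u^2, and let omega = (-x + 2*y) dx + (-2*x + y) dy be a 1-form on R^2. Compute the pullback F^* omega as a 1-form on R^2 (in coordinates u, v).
F^* omega = (2*u^3 + 4*u^2*v - 4*u*v^2 + 4*u*v + 4*u - 2*v^2 - 2*v) du + (-4*u^3 - 4*u^2*v - 2*u^2 - 4*u*v - 2*u - v - 1) dv

Using F^*(f dg) = (f ∘ F) d(g ∘ F), substitute each coordinate x_i by F_i(u, v) in f_i, and replace dx_i by d F_i = (∂F_i/∂u) du + (∂F_i/∂v) dv.
  For the x component: f_1(F) = -2*u^2 - 2*u*v - v - 1; d F_1 = (2*v) du + (2*u + 1) dv
  For the y component: f_2(F) = -u^2 - 4*u*v - 2*v - 2; d F_2 = (-2*u) du + (0) dv
Combining and collecting du, dv coefficients:
  coeff of du: 2*u^3 + 4*u^2*v - 4*u*v^2 + 4*u*v + 4*u - 2*v^2 - 2*v
  coeff of dv: -4*u^3 - 4*u^2*v - 2*u^2 - 4*u*v - 2*u - v - 1
F^* omega = (2*u^3 + 4*u^2*v - 4*u*v^2 + 4*u*v + 4*u - 2*v^2 - 2*v) du + (-4*u^3 - 4*u^2*v - 2*u^2 - 4*u*v - 2*u - v - 1) dv.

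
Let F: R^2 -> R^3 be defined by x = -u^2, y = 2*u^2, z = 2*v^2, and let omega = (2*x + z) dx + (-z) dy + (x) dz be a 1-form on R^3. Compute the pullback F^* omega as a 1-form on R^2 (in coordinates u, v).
F^* omega = (4*u*(u^2 - 3*v^2)) du + (-4*u^2*v) dv

Using F^*(f dg) = (f ∘ F) d(g ∘ F), substitute each coordinate x_i by F_i(u, v) in f_i, and replace dx_i by d F_i = (∂F_i/∂u) du + (∂F_i/∂v) dv.
  For the x component: f_1(F) = -2*u^2 + 2*v^2; d F_1 = (-2*u) du + (0) dv
  For the y component: f_2(F) = -2*v^2; d F_2 = (4*u) du + (0) dv
  For the z component: f_3(F) = -u^2; d F_3 = (0) du + (4*v) dv
Combining and collecting du, dv coefficients:
  coeff of du: 4*u*(u^2 - 3*v^2)
  coeff of dv: -4*u^2*v
F^* omega = (4*u*(u^2 - 3*v^2)) du + (-4*u^2*v) dv.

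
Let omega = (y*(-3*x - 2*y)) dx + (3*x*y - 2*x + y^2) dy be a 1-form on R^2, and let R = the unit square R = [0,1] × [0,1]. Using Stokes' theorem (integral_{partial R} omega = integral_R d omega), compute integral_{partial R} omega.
integral_(partial R) omega = 3

Stokes: integral_partial_R omega = integral_R d omega with d omega = (∂Q/∂x - ∂P/∂y) dx ∧ dy.
  ∂Q/∂x = 3*y - 2
  ∂P/∂y = -3*x - 4*y
  integrand = ∂Q/∂x - ∂P/∂y = 3*x + 7*y - 2.
Integrating over R: integral_0^1 integral_0^1 (3*x + 7*y - 2) dx dy = 3.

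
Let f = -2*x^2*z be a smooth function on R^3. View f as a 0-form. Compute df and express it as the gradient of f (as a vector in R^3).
df = (-4*x*z) dx + (0) dy + (-2*x^2) dz; grad f = (-4*x*z, 0, -2*x^2)

For a 0-form f, d f = (∂f/∂x) dx + (∂f/∂y) dy + (∂f/∂z) dz. The components of the vector representation are exactly the entries of grad f in Cartesian coordinates:
  ∂f/∂x = -4*x*z
  ∂f/∂y = 0
  ∂f/∂z = -2*x^2.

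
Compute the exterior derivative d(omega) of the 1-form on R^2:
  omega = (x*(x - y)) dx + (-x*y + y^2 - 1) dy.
d(omega) = (x - y) dx ∧ dy

For a 1-form omega = sum_i f_i dx_i, the exterior derivative is
  d(omega) = sum_{i < j} (∂f_j/∂x_i - ∂f_i/∂x_j) dx_i ∧ dx_j.
  coefficient of dx ∧ dy: ∂f_2/∂x - ∂f_1/∂y = ∂(-x*y + y^2 - 1)/∂x - ∂(x*(x - y))/∂y = x - y
Assembling: d(omega) = (x - y) dx ∧ dy.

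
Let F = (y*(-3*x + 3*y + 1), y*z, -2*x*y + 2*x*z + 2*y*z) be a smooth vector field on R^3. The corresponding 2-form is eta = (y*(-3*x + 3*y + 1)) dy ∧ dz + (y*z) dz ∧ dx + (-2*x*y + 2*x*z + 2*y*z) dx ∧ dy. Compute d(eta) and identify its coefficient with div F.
d(eta) = (2*x - y + z) dx ∧ dy ∧ dz; div F = 2*x - y + z

For a 2-form in R^3 of the form above, applying d gives a 3-form with coefficient ∂P/∂x + ∂Q/∂y + ∂R/∂z:
  ∂P/∂x = -3*y
  ∂Q/∂y = z
  ∂R/∂z = 2*x + 2*y
Sum = 2*x - y + z, which is exactly div F.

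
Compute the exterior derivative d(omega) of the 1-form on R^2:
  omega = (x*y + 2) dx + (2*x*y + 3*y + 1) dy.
d(omega) = (-x + 2*y) dx ∧ dy

For a 1-form omega = sum_i f_i dx_i, the exterior derivative is
  d(omega) = sum_{i < j} (∂f_j/∂x_i - ∂f_i/∂x_j) dx_i ∧ dx_j.
  coefficient of dx ∧ dy: ∂f_2/∂x - ∂f_1/∂y = ∂(2*x*y + 3*y + 1)/∂x - ∂(x*y + 2)/∂y = -x + 2*y
Assembling: d(omega) = (-x + 2*y) dx ∧ dy.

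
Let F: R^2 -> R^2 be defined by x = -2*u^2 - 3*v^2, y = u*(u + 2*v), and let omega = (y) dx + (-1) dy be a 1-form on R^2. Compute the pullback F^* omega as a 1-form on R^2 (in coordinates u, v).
F^* omega = (-4*u^3 - 8*u^2*v - 2*u - 2*v) du + (2*u*(-3*u*v - 6*v^2 - 1)) dv

Using F^*(f dg) = (f ∘ F) d(g ∘ F), substitute each coordinate x_i by F_i(u, v) in f_i, and replace dx_i by d F_i = (∂F_i/∂u) du + (∂F_i/∂v) dv.
  For the x component: f_1(F) = u*(u + 2*v); d F_1 = (-4*u) du + (-6*v) dv
  For the y component: f_2(F) = -1; d F_2 = (2*u + 2*v) du + (2*u) dv
Combining and collecting du, dv coefficients:
  coeff of du: -4*u^3 - 8*u^2*v - 2*u - 2*v
  coeff of dv: 2*u*(-3*u*v - 6*v^2 - 1)
F^* omega = (-4*u^3 - 8*u^2*v - 2*u - 2*v) du + (2*u*(-3*u*v - 6*v^2 - 1)) dv.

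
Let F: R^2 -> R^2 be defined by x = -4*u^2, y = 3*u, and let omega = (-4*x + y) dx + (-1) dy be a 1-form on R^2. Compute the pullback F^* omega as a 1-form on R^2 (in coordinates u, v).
F^* omega = (-128*u^3 - 24*u^2 - 3) du

Using F^*(f dg) = (f ∘ F) d(g ∘ F), substitute each coordinate x_i by F_i(u, v) in f_i, and replace dx_i by d F_i = (∂F_i/∂u) du + (∂F_i/∂v) dv.
  For the x component: f_1(F) = u*(16*u + 3); d F_1 = (-8*u) du + (0) dv
  For the y component: f_2(F) = -1; d F_2 = (3) du + (0) dv
Combining and collecting du, dv coefficients:
  coeff of du: -128*u^3 - 24*u^2 - 3
  coeff of dv: 0
F^* omega = (-128*u^3 - 24*u^2 - 3) du.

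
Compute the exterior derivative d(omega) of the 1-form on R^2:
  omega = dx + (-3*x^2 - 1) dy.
d(omega) = (-6*x) dx ∧ dy

For a 1-form omega = sum_i f_i dx_i, the exterior derivative is
  d(omega) = sum_{i < j} (∂f_j/∂x_i - ∂f_i/∂x_j) dx_i ∧ dx_j.
  coefficient of dx ∧ dy: ∂f_2/∂x - ∂f_1/∂y = ∂(-3*x^2 - 1)/∂x - ∂(1)/∂y = -6*x
Assembling: d(omega) = (-6*x) dx ∧ dy.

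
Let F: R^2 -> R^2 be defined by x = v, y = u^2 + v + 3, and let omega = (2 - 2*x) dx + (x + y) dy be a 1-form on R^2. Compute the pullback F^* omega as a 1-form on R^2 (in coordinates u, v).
F^* omega = (2*u*(u^2 + 2*v + 3)) du + (u^2 + 5) dv

Using F^*(f dg) = (f ∘ F) d(g ∘ F), substitute each coordinate x_i by F_i(u, v) in f_i, and replace dx_i by d F_i = (∂F_i/∂u) du + (∂F_i/∂v) dv.
  For the x component: f_1(F) = 2 - 2*v; d F_1 = (0) du + (1) dv
  For the y component: f_2(F) = u^2 + 2*v + 3; d F_2 = (2*u) du + (1) dv
Combining and collecting du, dv coefficients:
  coeff of du: 2*u*(u^2 + 2*v + 3)
  coeff of dv: u^2 + 5
F^* omega = (2*u*(u^2 + 2*v + 3)) du + (u^2 + 5) dv.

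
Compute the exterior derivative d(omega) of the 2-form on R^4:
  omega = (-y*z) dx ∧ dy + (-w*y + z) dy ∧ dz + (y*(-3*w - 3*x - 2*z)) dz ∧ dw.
d(omega) = (-y) dx ∧ dy ∧ dz + (-3*w - 3*x - y - 2*z) dy ∧ dz ∧ dw + (-3*y) dx ∧ dz ∧ dw

For a 2-form omega = sum_{i<j} g_{ij} dx_i ∧ dx_j, the exterior derivative is
  d(omega) = sum_{i<j} d(g_{ij}) ∧ dx_i ∧ dx_j = sum_{i<j, k} (∂g_{ij}/∂x_k) dx_k ∧ dx_i ∧ dx_j.
Expand each term, using dx_k ∧ dx_i ∧ dx_j = sgn(permutation) dx_{(a)} ∧ dx_{(b)} ∧ dx_{(c)} with (a < b < c) sorted:
  d(-y*z) includes (∂/∂z)(-y*z) dz = (-y) dz, which multiplied by dx ∧ dy gives (-y) dx ∧ dy ∧ dz
  d(-w*y + z) includes (∂/∂w)(-w*y + z) dw = (-y) dw, which multiplied by dy ∧ dz gives (-y) dy ∧ dz ∧ dw
  d(y*(-3*w - 3*x - 2*z)) includes (∂/∂x)(y*(-3*w - 3*x - 2*z)) dx = (-3*y) dx, which multiplied by dz ∧ dw gives (-3*y) dx ∧ dz ∧ dw
  d(y*(-3*w - 3*x - 2*z)) includes (∂/∂y)(y*(-3*w - 3*x - 2*z)) dy = (-3*w - 3*x - 2*z) dy, which multiplied by dz ∧ dw gives (-3*w - 3*x - 2*z) dy ∧ dz ∧ dw
Collecting like 3-forms: d(omega) = (-y) dx ∧ dy ∧ dz + (-3*w - 3*x - y - 2*z) dy ∧ dz ∧ dw + (-3*y) dx ∧ dz ∧ dw.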